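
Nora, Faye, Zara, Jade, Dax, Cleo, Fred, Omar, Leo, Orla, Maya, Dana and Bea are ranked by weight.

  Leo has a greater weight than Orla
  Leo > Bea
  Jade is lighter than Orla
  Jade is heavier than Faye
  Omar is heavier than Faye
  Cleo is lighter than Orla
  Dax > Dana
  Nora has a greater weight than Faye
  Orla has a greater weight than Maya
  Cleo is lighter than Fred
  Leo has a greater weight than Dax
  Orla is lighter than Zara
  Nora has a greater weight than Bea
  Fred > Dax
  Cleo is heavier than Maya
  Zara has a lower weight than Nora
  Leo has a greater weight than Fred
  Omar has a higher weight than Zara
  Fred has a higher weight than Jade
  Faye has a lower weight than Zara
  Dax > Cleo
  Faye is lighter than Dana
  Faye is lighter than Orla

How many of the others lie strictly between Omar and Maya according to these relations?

3

Chaining upward from Maya reaches: Cleo, Dax, Orla, Zara, Nora, Fred, Leo.
Chaining downward from Omar reaches: Faye, Jade, Cleo, Orla, Zara.
Strictly between Maya and Omar are those in both lists: Cleo, Orla, Zara — 3 elements.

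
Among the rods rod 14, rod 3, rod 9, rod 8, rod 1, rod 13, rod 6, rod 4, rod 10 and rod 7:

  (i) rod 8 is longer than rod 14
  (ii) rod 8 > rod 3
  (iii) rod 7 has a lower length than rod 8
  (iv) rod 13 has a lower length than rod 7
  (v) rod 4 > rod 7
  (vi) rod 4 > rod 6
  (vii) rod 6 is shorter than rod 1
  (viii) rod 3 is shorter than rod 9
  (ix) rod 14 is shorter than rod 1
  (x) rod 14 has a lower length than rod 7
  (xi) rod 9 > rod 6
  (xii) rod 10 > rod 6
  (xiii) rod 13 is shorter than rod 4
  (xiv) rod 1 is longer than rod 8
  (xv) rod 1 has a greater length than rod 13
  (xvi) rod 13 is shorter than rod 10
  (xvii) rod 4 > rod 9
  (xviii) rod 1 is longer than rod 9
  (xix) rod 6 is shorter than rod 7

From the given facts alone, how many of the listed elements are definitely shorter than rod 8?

5

From rod 8 the given relations immediately reach rod 14, rod 7, rod 3.
From those, rod 6, rod 13 — 5 in total.
No other element is forced below rod 8 by the given relations, so the count is 5.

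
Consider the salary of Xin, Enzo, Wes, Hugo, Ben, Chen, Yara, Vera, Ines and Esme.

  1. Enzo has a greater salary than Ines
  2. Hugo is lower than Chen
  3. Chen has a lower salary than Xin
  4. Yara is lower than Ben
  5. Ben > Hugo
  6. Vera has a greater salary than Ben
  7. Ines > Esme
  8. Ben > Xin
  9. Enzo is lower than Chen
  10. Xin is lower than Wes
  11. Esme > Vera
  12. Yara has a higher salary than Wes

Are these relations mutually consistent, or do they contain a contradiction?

We have Enzo < Chen stated directly, yet also Chen < Xin < Wes < Yara < Ben < Vera < Esme < Ines < Enzo by chaining the others — so Chen < Enzo. Contradiction.

inconsistent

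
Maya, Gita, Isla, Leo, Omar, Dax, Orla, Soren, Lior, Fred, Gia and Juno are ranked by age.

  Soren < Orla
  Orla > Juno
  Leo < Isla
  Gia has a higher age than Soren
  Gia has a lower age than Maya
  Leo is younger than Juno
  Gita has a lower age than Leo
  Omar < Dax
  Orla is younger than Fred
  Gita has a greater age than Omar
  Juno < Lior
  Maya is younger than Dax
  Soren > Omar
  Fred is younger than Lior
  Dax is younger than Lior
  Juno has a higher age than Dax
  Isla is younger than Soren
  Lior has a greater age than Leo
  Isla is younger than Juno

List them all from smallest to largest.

The consecutive links are each given: Omar < Gita; Gita < Leo; Leo < Isla; Isla < Soren; Soren < Gia; Gia < Maya; Maya < Dax; Dax < Juno; Juno < Orla; Orla < Fred; Fred < Lior.

Omar < Gita < Leo < Isla < Soren < Gia < Maya < Dax < Juno < Orla < Fred < Lior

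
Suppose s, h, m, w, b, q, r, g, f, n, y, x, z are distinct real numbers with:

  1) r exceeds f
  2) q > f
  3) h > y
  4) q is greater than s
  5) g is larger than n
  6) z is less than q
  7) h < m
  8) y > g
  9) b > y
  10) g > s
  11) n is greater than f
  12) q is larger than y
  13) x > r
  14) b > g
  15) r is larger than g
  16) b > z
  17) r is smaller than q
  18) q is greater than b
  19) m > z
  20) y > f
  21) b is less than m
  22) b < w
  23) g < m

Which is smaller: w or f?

f

Link the given pairs in sequence: f < n; n < g; g < y; y < b; b < w.
Together: f < n < g < y < b < w.
So f < w; f is the smaller of the two.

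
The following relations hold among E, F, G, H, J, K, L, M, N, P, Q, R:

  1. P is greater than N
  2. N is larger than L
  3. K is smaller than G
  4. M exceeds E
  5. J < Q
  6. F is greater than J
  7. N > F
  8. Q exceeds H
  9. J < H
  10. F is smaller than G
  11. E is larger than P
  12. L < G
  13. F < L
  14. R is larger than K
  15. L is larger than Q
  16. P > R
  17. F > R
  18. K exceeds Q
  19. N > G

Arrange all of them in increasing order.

The consecutive links are each given: J < H; H < Q; Q < K; K < R; R < F; F < L; L < G; G < N; N < P; P < E; E < M.

J < H < Q < K < R < F < L < G < N < P < E < M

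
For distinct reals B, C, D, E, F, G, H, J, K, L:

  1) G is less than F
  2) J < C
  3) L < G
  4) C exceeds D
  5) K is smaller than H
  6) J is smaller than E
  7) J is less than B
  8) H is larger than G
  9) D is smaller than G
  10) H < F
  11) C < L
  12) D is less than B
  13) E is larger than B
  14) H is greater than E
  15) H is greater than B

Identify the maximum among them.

Chaining downward from F: directly below it, G, H; then D, K, B, E, L; then J, C.
That covers every other element, and nothing is given above F, so F is the maximum.

F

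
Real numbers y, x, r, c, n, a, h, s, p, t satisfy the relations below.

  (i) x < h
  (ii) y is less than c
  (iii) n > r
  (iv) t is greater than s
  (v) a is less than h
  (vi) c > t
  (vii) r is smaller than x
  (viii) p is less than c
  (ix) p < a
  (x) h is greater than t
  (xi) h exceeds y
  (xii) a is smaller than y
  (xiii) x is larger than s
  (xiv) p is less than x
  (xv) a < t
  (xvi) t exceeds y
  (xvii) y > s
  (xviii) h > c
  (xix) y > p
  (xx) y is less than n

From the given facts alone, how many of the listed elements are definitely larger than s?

The elements the relations force above s are y, t, x, c, h, n — no chain reaches any other.
That is 6.

6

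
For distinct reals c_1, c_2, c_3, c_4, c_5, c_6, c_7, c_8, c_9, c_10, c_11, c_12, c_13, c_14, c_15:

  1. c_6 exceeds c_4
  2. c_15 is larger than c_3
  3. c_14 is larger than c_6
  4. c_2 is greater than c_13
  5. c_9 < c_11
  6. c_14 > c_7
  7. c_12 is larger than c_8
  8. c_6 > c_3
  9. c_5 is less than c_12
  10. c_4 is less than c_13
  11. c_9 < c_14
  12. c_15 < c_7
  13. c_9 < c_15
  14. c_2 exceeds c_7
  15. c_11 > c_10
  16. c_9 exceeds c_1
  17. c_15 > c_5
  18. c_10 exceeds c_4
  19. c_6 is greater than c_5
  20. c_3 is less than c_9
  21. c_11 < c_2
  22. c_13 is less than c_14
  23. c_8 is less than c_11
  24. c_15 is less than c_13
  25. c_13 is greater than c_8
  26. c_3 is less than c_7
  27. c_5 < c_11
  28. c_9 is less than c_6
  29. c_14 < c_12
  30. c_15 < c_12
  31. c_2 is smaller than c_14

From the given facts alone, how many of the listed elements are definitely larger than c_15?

5

From c_15 the given relations immediately reach c_7, c_13, c_12.
From those, c_2, c_14 — 5 in total.
Nothing else is reachable above c_15; 5 in all.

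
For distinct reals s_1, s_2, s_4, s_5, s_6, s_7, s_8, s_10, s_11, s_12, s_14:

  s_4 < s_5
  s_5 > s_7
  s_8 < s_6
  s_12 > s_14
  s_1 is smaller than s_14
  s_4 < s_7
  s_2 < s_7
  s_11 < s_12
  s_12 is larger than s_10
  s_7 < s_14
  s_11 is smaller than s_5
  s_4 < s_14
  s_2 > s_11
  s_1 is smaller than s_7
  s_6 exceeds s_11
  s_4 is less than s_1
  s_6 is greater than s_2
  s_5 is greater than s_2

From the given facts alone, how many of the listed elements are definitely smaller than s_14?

Directly below s_14: s_4, s_1, s_7.
One step further: s_2 (4 so far).
One step further: s_11 (5 so far).
No other element is forced below s_14 by the given relations, so the count is 5.

5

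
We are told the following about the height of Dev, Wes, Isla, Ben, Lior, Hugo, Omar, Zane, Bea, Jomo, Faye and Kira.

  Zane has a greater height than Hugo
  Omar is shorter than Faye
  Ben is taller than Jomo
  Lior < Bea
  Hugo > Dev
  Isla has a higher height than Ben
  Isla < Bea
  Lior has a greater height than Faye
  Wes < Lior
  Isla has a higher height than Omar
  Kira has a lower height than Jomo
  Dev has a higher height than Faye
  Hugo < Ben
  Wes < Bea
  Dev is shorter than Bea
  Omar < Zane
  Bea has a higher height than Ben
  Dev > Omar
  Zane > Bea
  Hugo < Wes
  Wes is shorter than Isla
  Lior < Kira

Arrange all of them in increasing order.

Omar < Faye < Dev < Hugo < Wes < Lior < Kira < Jomo < Ben < Isla < Bea < Zane

Each adjacent pair is fixed by a given relation: Omar < Faye; Faye < Dev; Dev < Hugo; Hugo < Wes; Wes < Lior; Lior < Kira; Kira < Jomo; Jomo < Ben; Ben < Isla; Isla < Bea; Bea < Zane. Chaining them end to end gives the full order.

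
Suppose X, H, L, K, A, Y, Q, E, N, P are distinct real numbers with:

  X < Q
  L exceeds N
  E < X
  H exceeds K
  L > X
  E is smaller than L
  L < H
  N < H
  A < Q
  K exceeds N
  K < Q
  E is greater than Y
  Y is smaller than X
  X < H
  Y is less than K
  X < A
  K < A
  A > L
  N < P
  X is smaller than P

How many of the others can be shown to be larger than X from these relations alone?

5

The elements the relations force above X are L, A, P, Q, H — no chain reaches any other.
That is 5.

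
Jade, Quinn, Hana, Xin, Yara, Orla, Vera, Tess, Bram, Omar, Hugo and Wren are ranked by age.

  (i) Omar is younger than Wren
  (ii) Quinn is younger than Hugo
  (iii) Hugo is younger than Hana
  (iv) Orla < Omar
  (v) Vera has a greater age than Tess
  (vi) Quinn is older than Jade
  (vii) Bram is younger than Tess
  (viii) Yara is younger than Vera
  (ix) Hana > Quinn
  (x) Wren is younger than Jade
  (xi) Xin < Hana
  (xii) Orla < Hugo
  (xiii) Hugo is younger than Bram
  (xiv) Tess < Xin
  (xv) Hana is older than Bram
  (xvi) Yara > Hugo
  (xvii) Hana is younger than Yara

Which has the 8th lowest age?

Tess

Chaining the given pairs: Orla < Omar < Wren < Jade < Quinn < Hugo < Bram < Tess < Xin < Hana < Yara < Vera.
Counting 8 from the smallest end gives Tess.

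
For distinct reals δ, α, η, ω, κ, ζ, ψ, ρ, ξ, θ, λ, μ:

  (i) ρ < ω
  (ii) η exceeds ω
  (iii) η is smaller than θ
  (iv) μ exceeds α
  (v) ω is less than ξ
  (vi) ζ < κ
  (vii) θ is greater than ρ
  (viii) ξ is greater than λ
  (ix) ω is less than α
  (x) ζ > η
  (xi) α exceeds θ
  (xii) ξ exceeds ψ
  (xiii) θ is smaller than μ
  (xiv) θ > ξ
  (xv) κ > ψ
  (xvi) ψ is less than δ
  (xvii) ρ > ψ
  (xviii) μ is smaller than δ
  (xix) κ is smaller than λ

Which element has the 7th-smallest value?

Chaining the given pairs: ψ < ρ < ω < η < ζ < κ < λ < ξ < θ < α < μ < δ.
The 7th smallest is λ.

λ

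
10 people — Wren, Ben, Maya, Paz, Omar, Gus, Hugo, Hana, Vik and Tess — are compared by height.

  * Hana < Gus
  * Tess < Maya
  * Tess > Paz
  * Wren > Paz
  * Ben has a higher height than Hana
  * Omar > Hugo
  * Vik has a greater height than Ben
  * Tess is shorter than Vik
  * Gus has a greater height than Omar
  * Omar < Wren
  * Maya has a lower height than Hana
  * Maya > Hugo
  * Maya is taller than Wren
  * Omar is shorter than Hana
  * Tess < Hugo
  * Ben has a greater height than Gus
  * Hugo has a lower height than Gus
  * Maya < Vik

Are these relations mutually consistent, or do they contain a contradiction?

consistent

The single ordering Paz < Tess < Hugo < Omar < Wren < Maya < Hana < Gus < Ben < Vik satisfies every listed relation, so no contradiction arises.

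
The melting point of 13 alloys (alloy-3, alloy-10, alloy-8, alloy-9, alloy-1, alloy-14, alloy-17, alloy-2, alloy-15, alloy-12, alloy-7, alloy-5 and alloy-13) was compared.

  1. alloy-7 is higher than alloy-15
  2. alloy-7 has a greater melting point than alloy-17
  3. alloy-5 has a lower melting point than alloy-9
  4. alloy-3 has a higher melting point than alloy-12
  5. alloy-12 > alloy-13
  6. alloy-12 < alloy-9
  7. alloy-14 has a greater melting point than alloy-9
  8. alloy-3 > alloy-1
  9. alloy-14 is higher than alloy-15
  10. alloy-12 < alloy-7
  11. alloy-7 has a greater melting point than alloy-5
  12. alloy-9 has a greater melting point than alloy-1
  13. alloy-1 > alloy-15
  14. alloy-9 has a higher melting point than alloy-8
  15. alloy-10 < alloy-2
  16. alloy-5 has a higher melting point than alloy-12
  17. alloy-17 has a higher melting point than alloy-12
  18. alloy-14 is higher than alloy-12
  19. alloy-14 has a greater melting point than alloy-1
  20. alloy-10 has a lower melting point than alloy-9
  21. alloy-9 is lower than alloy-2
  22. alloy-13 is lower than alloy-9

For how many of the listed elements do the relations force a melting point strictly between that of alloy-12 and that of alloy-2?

The relations place alloy-12 below alloy-2. An element lies strictly between them when it is forced above alloy-12 and also forced below alloy-2.
Above alloy-12: {alloy-17, alloy-5, alloy-9, alloy-14, alloy-7, alloy-3}. Below alloy-2: {alloy-15, alloy-13, alloy-10, alloy-1, alloy-8, alloy-5, alloy-9}.
Intersection: {alloy-5, alloy-9} — 2.

2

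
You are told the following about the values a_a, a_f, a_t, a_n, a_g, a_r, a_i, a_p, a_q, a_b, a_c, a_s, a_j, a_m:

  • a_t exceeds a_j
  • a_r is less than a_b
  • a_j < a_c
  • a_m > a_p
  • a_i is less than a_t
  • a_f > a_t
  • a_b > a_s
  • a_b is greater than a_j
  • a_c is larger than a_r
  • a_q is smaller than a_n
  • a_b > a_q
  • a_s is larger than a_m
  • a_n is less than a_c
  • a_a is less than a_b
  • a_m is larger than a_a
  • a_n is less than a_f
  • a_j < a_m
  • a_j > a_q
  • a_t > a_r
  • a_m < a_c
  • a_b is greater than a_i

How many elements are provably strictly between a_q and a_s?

The relations place a_q below a_s. An element lies strictly between them when it is forced above a_q and also forced below a_s.
Above a_q: {a_n, a_j, a_t, a_f, a_m, a_c, a_b}. Below a_s: {a_p, a_j, a_a, a_m}.
Intersection: {a_j, a_m} — 2.

2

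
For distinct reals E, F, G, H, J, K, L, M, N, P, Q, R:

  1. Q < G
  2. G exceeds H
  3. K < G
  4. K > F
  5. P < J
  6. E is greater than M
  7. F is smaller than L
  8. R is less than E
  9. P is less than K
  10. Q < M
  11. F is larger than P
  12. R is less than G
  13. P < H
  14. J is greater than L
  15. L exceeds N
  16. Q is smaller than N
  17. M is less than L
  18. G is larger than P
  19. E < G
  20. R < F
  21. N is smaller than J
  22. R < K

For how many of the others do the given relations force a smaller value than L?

6

The elements the relations force below L are R, P, Q, F, M, N — no chain reaches any other.
That is 6.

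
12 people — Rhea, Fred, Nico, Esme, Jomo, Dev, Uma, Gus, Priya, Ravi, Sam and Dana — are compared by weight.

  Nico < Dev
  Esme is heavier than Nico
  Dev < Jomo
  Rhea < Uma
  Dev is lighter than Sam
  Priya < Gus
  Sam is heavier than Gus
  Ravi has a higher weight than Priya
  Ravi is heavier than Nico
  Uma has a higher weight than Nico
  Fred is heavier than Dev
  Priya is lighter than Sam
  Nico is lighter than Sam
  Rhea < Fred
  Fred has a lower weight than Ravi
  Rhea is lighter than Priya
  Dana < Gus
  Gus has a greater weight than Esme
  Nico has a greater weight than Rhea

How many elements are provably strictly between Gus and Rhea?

The relations place Rhea below Gus. An element lies strictly between them when it is forced above Rhea and also forced below Gus.
Above Rhea: {Nico, Esme, Priya, Dev, Fred, Uma, Ravi, Jomo, Sam}. Below Gus: {Nico, Esme, Priya, Dana}.
Intersection: {Nico, Esme, Priya} — 3.

3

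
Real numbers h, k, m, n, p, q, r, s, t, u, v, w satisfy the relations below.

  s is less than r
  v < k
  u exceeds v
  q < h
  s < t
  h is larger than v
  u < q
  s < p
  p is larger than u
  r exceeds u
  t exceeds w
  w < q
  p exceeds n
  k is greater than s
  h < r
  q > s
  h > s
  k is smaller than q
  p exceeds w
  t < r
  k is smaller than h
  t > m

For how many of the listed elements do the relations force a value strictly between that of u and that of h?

1

The relations place u below h. An element lies strictly between them when it is forced above u and also forced below h.
Above u: {q, p, r}. Below h: {v, w, s, k, q}.
Intersection: {q} — 1.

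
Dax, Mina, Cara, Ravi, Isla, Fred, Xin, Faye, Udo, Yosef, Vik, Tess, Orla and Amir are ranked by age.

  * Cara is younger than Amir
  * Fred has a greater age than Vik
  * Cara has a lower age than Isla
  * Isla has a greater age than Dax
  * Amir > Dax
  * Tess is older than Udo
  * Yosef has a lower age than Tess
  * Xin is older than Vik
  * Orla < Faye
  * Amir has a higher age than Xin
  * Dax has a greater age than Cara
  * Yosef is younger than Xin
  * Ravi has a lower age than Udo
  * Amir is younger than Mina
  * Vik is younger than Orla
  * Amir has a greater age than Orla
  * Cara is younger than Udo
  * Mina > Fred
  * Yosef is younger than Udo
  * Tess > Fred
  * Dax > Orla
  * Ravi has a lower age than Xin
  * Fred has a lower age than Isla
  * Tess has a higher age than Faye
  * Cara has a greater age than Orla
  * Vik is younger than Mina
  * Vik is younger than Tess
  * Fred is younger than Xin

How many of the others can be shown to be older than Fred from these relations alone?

5

From Fred the given relations immediately reach Xin, Mina, Tess, Isla.
From those, Amir — 5 in total.
No other element is forced above Fred by the given relations, so the count is 5.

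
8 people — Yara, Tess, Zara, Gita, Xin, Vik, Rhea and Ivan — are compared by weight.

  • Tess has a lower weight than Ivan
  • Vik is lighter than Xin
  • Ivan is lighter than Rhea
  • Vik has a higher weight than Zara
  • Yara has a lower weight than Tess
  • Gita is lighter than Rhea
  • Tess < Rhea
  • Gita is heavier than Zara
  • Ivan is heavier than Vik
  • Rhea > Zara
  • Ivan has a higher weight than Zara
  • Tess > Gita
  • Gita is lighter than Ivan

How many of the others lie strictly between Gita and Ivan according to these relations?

1

Chaining upward from Gita reaches: Tess, Rhea.
Chaining downward from Ivan reaches: Yara, Zara, Vik, Tess.
Strictly between Gita and Ivan are those in both lists: Tess — 1 element.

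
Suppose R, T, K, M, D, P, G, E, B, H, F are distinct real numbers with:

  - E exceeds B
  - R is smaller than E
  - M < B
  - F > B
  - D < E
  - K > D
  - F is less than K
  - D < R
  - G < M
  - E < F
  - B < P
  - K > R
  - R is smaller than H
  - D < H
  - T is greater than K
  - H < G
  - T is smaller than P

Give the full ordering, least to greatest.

D < R < H < G < M < B < E < F < K < T < P

The consecutive links are each given: D < R; R < H; H < G; G < M; M < B; B < E; E < F; F < K; K < T; T < P.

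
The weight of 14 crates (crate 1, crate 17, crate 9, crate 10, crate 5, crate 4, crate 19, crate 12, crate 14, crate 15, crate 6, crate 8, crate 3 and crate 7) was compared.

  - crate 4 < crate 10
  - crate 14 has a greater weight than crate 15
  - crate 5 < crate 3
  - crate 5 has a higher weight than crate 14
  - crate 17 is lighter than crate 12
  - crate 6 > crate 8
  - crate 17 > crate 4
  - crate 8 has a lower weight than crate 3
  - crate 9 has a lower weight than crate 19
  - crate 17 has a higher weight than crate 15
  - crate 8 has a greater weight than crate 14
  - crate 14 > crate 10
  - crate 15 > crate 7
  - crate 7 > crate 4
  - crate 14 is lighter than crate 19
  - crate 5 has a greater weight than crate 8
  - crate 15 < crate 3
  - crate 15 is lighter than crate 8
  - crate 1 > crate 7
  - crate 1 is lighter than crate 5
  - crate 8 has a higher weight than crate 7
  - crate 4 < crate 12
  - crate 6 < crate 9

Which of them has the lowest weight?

Chaining upward from crate 4: directly above it, crate 7, crate 10, crate 17, crate 12; then crate 15, crate 14, crate 1, crate 8; then crate 6, crate 5, crate 19, crate 3; then crate 9.
That covers every other element, and nothing is given below crate 4, so crate 4 is the lowest weight.

crate 4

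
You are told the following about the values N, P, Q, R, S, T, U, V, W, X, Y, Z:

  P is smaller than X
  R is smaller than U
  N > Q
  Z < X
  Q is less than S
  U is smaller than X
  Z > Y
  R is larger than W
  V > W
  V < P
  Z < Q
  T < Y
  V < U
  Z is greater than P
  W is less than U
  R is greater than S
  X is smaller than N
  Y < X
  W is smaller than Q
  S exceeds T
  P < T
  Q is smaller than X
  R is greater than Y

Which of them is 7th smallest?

Piecing the relations together gives one ordering: W < V < P < T < Y < Z < Q < S < R < U < X < N.
Counting 7 from the smallest end gives Q.

Q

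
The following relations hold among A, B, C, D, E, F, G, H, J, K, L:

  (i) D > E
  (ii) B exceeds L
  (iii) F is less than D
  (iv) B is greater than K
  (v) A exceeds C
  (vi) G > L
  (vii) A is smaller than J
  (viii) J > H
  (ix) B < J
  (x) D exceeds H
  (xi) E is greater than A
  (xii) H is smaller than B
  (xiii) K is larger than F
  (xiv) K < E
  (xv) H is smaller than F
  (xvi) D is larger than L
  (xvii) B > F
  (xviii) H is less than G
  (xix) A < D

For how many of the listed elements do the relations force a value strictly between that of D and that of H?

3

The relations place H below D. An element lies strictly between them when it is forced above H and also forced below D.
Above H: {F, K, G, E, B, J}. Below D: {F, C, L, K, A, E}.
Intersection: {F, K, E} — 3.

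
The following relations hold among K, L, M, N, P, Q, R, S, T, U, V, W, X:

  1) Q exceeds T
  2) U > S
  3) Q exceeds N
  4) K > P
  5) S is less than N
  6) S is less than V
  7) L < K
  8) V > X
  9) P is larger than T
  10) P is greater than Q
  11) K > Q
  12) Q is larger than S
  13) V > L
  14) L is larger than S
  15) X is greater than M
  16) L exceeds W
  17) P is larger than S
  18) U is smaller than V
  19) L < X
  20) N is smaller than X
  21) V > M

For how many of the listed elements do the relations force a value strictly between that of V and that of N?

Chaining upward from N reaches: Q, P, X, K.
Chaining downward from V reaches: S, M, U, W, L, X.
Strictly between N and V are those in both lists: X — 1 element.

1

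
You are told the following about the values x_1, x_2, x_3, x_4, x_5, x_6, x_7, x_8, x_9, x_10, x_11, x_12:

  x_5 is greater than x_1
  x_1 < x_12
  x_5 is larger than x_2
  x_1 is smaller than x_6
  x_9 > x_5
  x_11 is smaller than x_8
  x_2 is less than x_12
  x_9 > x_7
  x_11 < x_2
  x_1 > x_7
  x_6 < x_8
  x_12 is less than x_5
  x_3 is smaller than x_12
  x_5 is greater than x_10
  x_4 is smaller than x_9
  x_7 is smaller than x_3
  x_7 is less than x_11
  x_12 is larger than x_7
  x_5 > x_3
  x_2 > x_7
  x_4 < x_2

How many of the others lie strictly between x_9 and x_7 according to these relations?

The relations place x_7 below x_9. An element lies strictly between them when it is forced above x_7 and also forced below x_9.
Above x_7: {x_1, x_6, x_3, x_11, x_2, x_12, x_8, x_5}. Below x_9: {x_1, x_3, x_4, x_11, x_10, x_2, x_12, x_5}.
Intersection: {x_1, x_3, x_11, x_2, x_12, x_5} — 6.

6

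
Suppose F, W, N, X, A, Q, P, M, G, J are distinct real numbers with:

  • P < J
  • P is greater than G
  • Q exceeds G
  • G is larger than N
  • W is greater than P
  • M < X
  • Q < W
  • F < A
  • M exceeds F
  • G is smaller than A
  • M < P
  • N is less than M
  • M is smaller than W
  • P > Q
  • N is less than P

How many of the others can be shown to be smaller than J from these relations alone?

6

The elements the relations force below J are N, F, M, G, Q, P — no chain reaches any other.
That is 6.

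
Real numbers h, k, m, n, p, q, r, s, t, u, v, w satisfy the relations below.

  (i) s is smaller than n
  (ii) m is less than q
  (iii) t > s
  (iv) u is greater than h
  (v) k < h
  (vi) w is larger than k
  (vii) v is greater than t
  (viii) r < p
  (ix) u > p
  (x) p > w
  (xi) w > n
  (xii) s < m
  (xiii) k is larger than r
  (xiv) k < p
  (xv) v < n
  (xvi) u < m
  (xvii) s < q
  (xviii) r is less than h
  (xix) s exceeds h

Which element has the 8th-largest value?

t

The consecutive relations fix a unique order: r < k < h < s < t < v < n < w < p < u < m < q.
Counting 8 from the largest end gives t.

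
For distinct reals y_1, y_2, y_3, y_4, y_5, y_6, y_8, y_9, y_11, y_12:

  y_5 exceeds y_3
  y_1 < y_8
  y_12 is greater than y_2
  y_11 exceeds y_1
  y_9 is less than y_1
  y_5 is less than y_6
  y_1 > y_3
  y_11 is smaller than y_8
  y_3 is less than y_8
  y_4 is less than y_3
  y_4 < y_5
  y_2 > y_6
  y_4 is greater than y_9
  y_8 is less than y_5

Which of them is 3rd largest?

The consecutive relations fix a unique order: y_9 < y_4 < y_3 < y_1 < y_11 < y_8 < y_5 < y_6 < y_2 < y_12.
Counting 3 from the largest end gives y_6.

y_6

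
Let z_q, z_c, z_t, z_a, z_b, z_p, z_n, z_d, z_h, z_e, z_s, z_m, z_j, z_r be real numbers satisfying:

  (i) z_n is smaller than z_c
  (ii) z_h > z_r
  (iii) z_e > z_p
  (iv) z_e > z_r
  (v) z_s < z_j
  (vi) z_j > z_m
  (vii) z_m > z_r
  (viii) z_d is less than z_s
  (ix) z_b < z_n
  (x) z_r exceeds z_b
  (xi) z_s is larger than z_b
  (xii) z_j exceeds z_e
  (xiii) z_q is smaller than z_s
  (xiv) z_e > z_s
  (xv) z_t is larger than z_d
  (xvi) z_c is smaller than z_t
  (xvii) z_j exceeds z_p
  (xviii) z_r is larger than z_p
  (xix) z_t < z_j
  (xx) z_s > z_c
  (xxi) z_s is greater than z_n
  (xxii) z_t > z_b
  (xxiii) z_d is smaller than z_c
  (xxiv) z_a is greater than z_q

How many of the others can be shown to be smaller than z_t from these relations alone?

4

The elements the relations force below z_t are z_d, z_b, z_n, z_c — no chain reaches any other.
That is 4.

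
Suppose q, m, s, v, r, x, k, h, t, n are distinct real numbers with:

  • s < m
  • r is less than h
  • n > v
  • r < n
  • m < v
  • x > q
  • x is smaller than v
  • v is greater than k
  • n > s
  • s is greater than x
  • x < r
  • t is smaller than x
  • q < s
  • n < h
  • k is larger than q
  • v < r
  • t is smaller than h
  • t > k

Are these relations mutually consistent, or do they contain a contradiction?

consistent

The single ordering q < k < t < x < s < m < v < r < n < h satisfies every listed relation, so no contradiction arises.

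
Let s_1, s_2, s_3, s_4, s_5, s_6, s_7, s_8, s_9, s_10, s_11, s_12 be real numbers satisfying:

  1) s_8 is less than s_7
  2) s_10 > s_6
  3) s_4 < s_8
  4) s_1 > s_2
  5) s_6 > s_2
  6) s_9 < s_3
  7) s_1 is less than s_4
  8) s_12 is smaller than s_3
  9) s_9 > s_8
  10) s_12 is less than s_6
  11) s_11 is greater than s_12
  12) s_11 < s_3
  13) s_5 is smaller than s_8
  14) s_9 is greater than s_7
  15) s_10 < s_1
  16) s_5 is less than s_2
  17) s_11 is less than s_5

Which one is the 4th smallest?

s_2

The consecutive relations fix a unique order: s_12 < s_11 < s_5 < s_2 < s_6 < s_10 < s_1 < s_4 < s_8 < s_7 < s_9 < s_3.
Counting 4 from the smallest end gives s_2.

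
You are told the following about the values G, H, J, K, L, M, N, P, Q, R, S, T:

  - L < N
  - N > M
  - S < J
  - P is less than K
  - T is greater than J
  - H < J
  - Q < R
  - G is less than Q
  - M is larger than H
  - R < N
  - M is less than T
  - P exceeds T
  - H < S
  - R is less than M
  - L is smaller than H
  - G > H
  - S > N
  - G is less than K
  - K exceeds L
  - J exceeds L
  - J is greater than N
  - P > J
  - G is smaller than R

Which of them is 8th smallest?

S

The consecutive relations fix a unique order: L < H < G < Q < R < M < N < S < J < T < P < K.
The 8th smallest is S.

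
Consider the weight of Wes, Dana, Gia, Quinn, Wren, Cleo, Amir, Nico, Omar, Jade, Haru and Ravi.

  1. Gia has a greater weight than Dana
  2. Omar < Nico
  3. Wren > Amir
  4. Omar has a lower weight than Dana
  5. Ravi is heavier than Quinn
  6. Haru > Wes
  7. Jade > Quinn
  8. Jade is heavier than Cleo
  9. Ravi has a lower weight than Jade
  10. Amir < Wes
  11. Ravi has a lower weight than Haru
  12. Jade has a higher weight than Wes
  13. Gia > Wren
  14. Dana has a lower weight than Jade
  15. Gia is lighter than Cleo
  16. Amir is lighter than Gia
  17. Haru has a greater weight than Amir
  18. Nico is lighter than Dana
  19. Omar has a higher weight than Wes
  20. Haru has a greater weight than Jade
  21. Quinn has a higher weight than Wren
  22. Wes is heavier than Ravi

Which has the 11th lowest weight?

Piecing the relations together gives one ordering: Amir < Wren < Quinn < Ravi < Wes < Omar < Nico < Dana < Gia < Cleo < Jade < Haru.
Counting 11 from the smallest end gives Jade.

Jade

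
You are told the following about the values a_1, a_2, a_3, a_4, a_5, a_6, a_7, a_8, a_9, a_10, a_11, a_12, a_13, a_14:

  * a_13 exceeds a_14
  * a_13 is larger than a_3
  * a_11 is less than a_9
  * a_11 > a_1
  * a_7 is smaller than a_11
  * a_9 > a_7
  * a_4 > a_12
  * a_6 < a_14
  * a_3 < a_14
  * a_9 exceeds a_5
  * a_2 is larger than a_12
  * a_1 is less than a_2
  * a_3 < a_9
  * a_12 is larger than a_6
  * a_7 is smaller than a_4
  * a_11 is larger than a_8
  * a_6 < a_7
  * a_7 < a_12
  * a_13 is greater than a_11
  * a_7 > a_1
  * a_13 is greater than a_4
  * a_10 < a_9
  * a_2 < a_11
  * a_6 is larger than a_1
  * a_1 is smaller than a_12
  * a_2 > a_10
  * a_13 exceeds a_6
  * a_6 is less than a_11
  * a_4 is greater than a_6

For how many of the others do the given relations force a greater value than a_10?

4

Directly above a_10: a_2, a_9.
One step further: a_11 (3 so far).
One step further: a_13 (4 so far).
Nothing else is reachable above a_10; 4 in all.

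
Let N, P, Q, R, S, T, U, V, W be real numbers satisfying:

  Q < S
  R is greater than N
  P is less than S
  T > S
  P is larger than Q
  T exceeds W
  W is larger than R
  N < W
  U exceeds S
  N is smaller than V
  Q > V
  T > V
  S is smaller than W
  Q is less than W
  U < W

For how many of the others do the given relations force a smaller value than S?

4

Directly below S: Q, P.
One step further: V (3 so far).
One step further: N (4 so far).
No other element is forced below S by the given relations, so the count is 4.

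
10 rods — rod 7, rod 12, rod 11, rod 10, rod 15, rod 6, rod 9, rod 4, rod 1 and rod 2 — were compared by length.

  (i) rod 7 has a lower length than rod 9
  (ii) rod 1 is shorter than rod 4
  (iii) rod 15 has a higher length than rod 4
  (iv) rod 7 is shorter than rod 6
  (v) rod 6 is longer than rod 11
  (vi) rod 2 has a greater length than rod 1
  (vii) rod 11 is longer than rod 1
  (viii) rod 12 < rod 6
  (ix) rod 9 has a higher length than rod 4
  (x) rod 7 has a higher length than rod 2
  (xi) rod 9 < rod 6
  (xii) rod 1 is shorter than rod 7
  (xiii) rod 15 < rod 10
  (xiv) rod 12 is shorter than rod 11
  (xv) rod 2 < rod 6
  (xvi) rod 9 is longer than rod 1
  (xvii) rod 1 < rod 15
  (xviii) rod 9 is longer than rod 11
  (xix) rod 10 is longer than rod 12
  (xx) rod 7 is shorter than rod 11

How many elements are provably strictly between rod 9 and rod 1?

Chaining upward from rod 1 reaches: rod 2, rod 4, rod 7, rod 11, rod 15, rod 10, rod 6.
Chaining downward from rod 9 reaches: rod 2, rod 4, rod 12, rod 7, rod 11.
Strictly between rod 1 and rod 9 are those in both lists: rod 2, rod 4, rod 7, rod 11 — 4 elements.

4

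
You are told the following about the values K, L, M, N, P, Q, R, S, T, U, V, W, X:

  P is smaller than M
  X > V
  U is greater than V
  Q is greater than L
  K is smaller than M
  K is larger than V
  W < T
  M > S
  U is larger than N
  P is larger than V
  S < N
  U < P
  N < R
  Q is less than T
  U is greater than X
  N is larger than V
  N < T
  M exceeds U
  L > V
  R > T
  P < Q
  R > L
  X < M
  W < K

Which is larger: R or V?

V < X and X < U give V < U.
With U < P: V < X < U < P.
With P < Q: V < X < U < P < Q.
With Q < T: V < X < U < P < Q < T.
Then T < R extends the chain to R.
So V < R; R is the larger of the two.

R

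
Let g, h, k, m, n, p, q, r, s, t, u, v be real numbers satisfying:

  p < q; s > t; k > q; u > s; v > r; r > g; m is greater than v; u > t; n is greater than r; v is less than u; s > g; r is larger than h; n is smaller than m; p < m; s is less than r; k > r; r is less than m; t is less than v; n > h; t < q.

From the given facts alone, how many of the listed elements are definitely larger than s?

Directly above s: r, u.
One step further: v, n, m, k (6 so far).
No other element is forced above s by the given relations, so the count is 6.

6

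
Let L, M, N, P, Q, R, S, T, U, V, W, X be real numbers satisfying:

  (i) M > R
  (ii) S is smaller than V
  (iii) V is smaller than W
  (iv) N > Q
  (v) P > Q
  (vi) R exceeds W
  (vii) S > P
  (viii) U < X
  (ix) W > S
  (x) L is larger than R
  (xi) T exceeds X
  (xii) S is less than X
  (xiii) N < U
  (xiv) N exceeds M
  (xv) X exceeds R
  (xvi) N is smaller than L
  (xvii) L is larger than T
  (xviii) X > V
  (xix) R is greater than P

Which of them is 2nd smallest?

P

Chaining the given pairs: Q < P < S < V < W < R < M < N < U < X < T < L.
The 2nd smallest is P.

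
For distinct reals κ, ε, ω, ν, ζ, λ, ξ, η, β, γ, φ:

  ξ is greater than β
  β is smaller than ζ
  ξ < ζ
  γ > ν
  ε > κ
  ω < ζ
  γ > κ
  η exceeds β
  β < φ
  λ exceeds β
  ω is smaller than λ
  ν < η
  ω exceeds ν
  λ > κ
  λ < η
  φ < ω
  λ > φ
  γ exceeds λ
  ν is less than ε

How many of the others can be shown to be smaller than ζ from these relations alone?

From ζ the given relations immediately reach β, ω, ξ.
From those, φ, ν — 5 in total.
Nothing else is reachable below ζ; 5 in all.

5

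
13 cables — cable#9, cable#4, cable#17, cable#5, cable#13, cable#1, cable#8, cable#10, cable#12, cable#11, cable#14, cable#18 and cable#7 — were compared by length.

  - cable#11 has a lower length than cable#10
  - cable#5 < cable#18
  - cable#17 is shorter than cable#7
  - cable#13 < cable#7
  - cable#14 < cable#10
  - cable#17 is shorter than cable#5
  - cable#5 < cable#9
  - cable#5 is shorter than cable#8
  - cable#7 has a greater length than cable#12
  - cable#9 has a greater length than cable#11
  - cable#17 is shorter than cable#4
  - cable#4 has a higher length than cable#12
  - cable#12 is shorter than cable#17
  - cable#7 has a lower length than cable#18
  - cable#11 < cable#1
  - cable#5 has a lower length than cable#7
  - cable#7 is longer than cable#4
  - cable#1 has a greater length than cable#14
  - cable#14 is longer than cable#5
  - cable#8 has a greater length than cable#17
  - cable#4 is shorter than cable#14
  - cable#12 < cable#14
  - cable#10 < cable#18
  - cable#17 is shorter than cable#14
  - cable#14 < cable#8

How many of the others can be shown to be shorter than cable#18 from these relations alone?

9

From cable#18 the given relations immediately reach cable#5, cable#7, cable#10.
From those, cable#12, cable#13, cable#17, cable#4, cable#11, cable#14 — 9 in total.
Nothing else is reachable below cable#18; 9 in all.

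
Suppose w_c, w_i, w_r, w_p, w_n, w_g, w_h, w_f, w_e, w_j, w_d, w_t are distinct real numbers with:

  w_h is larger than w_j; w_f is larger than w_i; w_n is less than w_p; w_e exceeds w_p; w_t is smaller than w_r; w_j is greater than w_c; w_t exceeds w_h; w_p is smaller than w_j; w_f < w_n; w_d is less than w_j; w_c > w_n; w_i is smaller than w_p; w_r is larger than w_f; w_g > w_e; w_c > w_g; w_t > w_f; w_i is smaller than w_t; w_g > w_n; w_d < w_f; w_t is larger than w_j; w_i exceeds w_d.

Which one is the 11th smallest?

w_t

Piecing the relations together gives one ordering: w_d < w_i < w_f < w_n < w_p < w_e < w_g < w_c < w_j < w_h < w_t < w_r.
Counting 11 from the smallest end gives w_t.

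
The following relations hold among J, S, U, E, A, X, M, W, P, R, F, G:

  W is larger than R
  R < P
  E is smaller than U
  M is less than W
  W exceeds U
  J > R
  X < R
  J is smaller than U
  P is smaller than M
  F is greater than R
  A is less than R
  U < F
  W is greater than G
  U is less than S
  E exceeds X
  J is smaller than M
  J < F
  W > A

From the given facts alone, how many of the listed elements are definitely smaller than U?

5

The elements the relations force below U are X, A, R, J, E — no chain reaches any other.
That is 5.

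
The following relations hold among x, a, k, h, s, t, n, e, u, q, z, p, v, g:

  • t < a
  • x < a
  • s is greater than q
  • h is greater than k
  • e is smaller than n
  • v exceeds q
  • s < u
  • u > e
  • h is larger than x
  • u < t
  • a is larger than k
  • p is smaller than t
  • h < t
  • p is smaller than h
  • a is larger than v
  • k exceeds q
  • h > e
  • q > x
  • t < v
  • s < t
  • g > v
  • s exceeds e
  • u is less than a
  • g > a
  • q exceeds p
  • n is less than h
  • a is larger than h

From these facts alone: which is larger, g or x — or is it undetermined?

g

x < q < k < h < t < v < g, by transitivity through q, k, h, t, v.
So g is larger.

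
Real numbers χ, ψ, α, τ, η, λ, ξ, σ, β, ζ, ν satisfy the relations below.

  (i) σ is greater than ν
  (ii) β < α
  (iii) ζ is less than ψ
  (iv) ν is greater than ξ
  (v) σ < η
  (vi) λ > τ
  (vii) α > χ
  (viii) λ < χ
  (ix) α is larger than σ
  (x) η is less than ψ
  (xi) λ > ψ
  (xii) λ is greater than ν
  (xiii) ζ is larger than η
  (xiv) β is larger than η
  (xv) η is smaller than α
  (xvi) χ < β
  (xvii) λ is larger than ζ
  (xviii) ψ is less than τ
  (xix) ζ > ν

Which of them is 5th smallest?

The consecutive relations fix a unique order: ξ < ν < σ < η < ζ < ψ < τ < λ < χ < β < α.
The 5th smallest is ζ.

ζ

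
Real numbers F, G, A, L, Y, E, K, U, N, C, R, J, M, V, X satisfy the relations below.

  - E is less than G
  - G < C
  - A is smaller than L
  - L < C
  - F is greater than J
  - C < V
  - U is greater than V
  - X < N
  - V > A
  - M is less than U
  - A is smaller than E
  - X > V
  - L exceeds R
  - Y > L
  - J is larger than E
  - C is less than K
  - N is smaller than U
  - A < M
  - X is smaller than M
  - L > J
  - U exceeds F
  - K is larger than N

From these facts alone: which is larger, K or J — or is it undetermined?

K

The relevant relations are J < L; L < C; C < V; V < X; X < N; N < K.
Together: J < L < C < V < X < N < K.
So K is larger.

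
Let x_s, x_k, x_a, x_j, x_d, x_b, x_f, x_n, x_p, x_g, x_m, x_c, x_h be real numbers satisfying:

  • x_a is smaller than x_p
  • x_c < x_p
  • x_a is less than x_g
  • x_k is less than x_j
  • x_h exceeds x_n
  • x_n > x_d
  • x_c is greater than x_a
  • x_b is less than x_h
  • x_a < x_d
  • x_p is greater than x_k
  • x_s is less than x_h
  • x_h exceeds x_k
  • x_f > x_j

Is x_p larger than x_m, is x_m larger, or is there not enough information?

undetermined

Following every chain through x_p: below x_p we get x_a, x_c, x_k.
x_m is not reached, and no chain runs the other way from x_m to x_p.
So the given relations leave the order of x_p and x_m undetermined.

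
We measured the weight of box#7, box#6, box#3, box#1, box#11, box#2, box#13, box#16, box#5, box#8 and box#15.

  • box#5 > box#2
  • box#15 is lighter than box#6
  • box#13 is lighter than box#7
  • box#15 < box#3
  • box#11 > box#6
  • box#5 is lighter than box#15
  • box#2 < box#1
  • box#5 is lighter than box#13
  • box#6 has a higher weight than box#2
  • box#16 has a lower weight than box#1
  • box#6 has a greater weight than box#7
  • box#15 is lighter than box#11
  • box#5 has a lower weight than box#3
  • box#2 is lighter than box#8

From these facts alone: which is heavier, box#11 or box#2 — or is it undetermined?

box#11

box#2 < box#5 and box#5 < box#13 give box#2 < box#13.
With box#13 < box#7: box#2 < box#5 < box#13 < box#7.
Then box#7 < box#6 extends the chain to box#6.
With box#6 < box#11: box#2 < box#5 < box#13 < box#7 < box#6 < box#11.
So box#11 is heavier.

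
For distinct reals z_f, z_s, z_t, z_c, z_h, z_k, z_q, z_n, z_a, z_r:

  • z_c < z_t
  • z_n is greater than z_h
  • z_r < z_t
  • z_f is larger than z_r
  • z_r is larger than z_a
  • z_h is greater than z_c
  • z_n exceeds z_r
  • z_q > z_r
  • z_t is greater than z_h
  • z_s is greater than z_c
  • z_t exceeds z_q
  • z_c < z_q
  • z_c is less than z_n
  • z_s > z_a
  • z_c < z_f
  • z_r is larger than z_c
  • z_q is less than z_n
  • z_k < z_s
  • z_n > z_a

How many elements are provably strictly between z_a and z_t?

2

Chaining upward from z_a reaches: z_r, z_q, z_s, z_n, z_f.
Chaining downward from z_t reaches: z_c, z_r, z_h, z_q.
Strictly between z_a and z_t are those in both lists: z_r, z_q — 2 elements.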